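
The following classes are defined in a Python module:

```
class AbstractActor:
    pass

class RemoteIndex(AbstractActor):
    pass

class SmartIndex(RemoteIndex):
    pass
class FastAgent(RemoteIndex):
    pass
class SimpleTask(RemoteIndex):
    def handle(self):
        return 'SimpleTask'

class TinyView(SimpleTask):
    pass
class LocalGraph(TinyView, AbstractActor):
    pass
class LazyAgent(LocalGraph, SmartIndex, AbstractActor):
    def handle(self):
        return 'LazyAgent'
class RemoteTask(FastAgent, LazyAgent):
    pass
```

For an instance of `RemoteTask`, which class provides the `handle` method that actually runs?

L[RemoteTask] = RemoteTask + merge(L[FastAgent], L[LazyAgent], [FastAgent LazyAgent])
  take FastAgent:  [FastAgent RemoteIndex AbstractActor object] + [LazyAgent LocalGraph TinyView SimpleTask SmartIndex RemoteIndex AbstractActor object] + [FastAgent LazyAgent]
  take LazyAgent:  [RemoteIndex AbstractActor object] + [LazyAgent LocalGraph TinyView SimpleTask SmartIndex RemoteIndex AbstractActor object] + [LazyAgent]
  take LocalGraph:  [RemoteIndex AbstractActor object] + [LocalGraph TinyView SimpleTask SmartIndex RemoteIndex AbstractActor object]
  take TinyView:  [RemoteIndex AbstractActor object] + [TinyView SimpleTask SmartIndex RemoteIndex AbstractActor object]
  take SimpleTask:  [RemoteIndex AbstractActor object] + [SimpleTask SmartIndex RemoteIndex AbstractActor object]
  take SmartIndex:  [RemoteIndex AbstractActor object] + [SmartIndex RemoteIndex AbstractActor object]
  take RemoteIndex:  [RemoteIndex AbstractActor object] + [RemoteIndex AbstractActor object]
  take AbstractActor:  [AbstractActor object] + [AbstractActor object]
  take object:  [object] + [object]
MRO: RemoteTask FastAgent LazyAgent LocalGraph TinyView SimpleTask SmartIndex RemoteIndex AbstractActor object
handle is defined in: LazyAgent, SimpleTask. First along the MRO is LazyAgent.

LazyAgent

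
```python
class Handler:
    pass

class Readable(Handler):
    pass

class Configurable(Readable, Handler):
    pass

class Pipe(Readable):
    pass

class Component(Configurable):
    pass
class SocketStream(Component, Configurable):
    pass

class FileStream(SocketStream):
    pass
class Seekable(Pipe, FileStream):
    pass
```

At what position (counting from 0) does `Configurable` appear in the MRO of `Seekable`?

L[Seekable] = Seekable + merge(L[Pipe], L[FileStream], [Pipe FileStream])
  take Pipe:  [Pipe Readable Handler object] + [FileStream SocketStream Component Configurable Readable Handler object] + [Pipe FileStream]
  take FileStream:  [Readable Handler object] + [FileStream SocketStream Component Configurable Readable Handler object] + [FileStream]
  take SocketStream:  [Readable Handler object] + [SocketStream Component Configurable Readable Handler object]
  take Component:  [Readable Handler object] + [Component Configurable Readable Handler object]
  take Configurable:  [Readable Handler object] + [Configurable Readable Handler object]
  take Readable:  [Readable Handler object] + [Readable Handler object]
  take Handler:  [Handler object] + [Handler object]
  take object:  [object] + [object]
MRO: Seekable Pipe FileStream SocketStream Component Configurable Readable Handler object
Configurable sits at index 5.

5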